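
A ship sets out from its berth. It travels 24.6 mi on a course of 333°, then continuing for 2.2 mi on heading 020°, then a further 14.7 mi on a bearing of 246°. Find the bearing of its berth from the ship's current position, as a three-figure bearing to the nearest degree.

Leg 1 (333°, 24.6 mi): east 24.6 sin 333° = -11.17, north 24.6 cos 333° = 21.92
Leg 2 (020°, 2.2 mi): east 2.2 sin 20° = 0.75, north 2.2 cos 20° = 2.07
Leg 3 (246°, 14.7 mi): east 14.7 sin 246° = -13.43, north 14.7 cos 246° = -5.98
Net displacement: -23.84 east, 18.01 north. Direction back to start is (23.84, -18.01): bearing = atan2(23.84, -18.01) mod 360° = 127.06° ≈ 127°.

127°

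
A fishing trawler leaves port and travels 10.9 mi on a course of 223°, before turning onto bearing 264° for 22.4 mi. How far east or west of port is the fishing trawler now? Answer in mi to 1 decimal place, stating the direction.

29.7 mi west

Leg 1 (223°, 10.9 mi): east 10.9 sin 223° = -7.43, north 10.9 cos 223° = -7.97
Leg 2 (264°, 22.4 mi): east 22.4 sin 264° = -22.28, north 22.4 cos 264° = -2.34
Net east component: -29.71 mi.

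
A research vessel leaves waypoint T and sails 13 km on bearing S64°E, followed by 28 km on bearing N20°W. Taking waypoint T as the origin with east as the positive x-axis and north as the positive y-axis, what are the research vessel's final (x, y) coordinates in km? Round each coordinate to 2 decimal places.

Leg 1 (S64°E, 13 km): east 13 sin 116° = 11.68, north 13 cos 116° = -5.70
Leg 2 (N20°W, 28 km): east 28 sin 340° = -9.58, north 28 cos 340° = 26.31
Summing: 2.11 km east, 20.61 km north → (2.11, 20.61).

(2.11, 20.61)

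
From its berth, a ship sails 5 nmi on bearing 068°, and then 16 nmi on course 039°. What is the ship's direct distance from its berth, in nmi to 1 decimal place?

Leg 1 (068°, 5 nmi): east 5 sin 68° = 4.64, north 5 cos 68° = 1.87
Leg 2 (039°, 16 nmi): east 16 sin 39° = 10.07, north 16 cos 39° = 12.43
Net: 14.71 east, 14.31 north. Distance = √((14.71)² + (14.31)²) = 20.517 nmi.

20.5 nmi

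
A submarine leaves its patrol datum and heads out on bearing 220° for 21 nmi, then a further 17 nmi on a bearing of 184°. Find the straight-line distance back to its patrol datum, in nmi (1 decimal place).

Leg 1 (220°, 21 nmi): east 21 sin 220° = -13.50, north 21 cos 220° = -16.09
Leg 2 (184°, 17 nmi): east 17 sin 184° = -1.19, north 17 cos 184° = -16.96
Net: -14.68 east, -33.05 north. Distance = √((-14.68)² + (-33.05)²) = 36.161 nmi.

36.2 nmi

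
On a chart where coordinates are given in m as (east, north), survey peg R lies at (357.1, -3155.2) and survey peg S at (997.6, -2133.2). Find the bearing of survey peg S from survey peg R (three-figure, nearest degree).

032°

Δeast = 997.6 − 357.1 = 640.50; Δnorth = -2133.2 − -3155.2 = 1022.00.
Bearing = atan2(Δeast, Δnorth) mod 360° = 32.08° ≈ 032°.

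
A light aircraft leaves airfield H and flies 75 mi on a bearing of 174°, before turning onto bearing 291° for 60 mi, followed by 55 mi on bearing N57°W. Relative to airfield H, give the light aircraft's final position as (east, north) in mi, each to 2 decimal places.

(-94.30, -23.13)

Leg 1 (174°, 75 mi): east 75 sin 174° = 7.84, north 75 cos 174° = -74.59
Leg 2 (291°, 60 mi): east 60 sin 291° = -56.01, north 60 cos 291° = 21.50
Leg 3 (N57°W, 55 mi): east 55 sin 303° = -46.13, north 55 cos 303° = 29.96
Summing: -94.30 mi east, -23.13 mi north → (-94.30, -23.13).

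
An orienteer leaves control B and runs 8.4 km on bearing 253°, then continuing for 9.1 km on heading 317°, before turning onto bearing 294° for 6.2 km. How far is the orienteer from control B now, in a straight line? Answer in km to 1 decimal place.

21.0 km

Leg 1 (253°, 8.4 km): east 8.4 sin 253° = -8.03, north 8.4 cos 253° = -2.46
Leg 2 (317°, 9.1 km): east 9.1 sin 317° = -6.21, north 9.1 cos 317° = 6.66
Leg 3 (294°, 6.2 km): east 6.2 sin 294° = -5.66, north 6.2 cos 294° = 2.52
Net: -19.90 east, 6.72 north. Distance = √((-19.90)² + (6.72)²) = 21.007 km.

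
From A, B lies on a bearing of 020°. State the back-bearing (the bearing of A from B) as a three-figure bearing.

200°

Back-bearing = 020° + 180° = 200°.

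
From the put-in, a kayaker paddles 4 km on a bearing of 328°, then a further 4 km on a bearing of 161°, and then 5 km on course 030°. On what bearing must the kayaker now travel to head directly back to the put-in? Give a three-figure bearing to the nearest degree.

Leg 1 (328°, 4 km): east 4 sin 328° = -2.12, north 4 cos 328° = 3.39
Leg 2 (161°, 4 km): east 4 sin 161° = 1.30, north 4 cos 161° = -3.78
Leg 3 (030°, 5 km): east 5 sin 30° = 2.50, north 5 cos 30° = 4.33
Net displacement: 1.68 east, 3.94 north. Direction back to start is (-1.68, -3.94): bearing = atan2(-1.68, -3.94) mod 360° = 203.12° ≈ 203°.

203°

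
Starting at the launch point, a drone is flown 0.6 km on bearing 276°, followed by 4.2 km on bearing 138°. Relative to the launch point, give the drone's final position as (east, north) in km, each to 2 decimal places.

Leg 1 (276°, 0.6 km): east 0.6 sin 276° = -0.60, north 0.6 cos 276° = 0.06
Leg 2 (138°, 4.2 km): east 4.2 sin 138° = 2.81, north 4.2 cos 138° = -3.12
Summing: 2.21 km east, -3.06 km north → (2.21, -3.06).

(2.21, -3.06)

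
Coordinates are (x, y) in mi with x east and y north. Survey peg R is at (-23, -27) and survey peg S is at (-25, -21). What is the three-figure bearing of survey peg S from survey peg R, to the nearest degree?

Δeast = -25 − -23 = -2.00; Δnorth = -21 − -27 = 6.00.
Bearing = atan2(Δeast, Δnorth) mod 360° = 341.57° ≈ 342°.

342°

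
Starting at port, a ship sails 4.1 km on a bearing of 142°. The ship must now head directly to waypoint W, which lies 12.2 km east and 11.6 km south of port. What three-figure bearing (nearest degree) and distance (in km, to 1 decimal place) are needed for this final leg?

Leg 1 (142°, 4.1 km): east 4.1 sin 142° = 2.52, north 4.1 cos 142° = -3.23
Current position: (2.52, -3.23). Target: (12.2, -11.6). Remaining: Δeast = 9.68, Δnorth = -8.37.
Bearing = atan2(9.68, -8.37) mod 360° = 130.86°; distance = √((9.68)² + (-8.37)²) = 12.793 km.

131°, 12.8 km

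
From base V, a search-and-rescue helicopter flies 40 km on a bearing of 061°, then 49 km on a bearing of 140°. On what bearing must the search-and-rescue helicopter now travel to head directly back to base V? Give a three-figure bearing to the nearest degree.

285°

Leg 1 (061°, 40 km): east 40 sin 61° = 34.98, north 40 cos 61° = 19.39
Leg 2 (140°, 49 km): east 49 sin 140° = 31.50, north 49 cos 140° = -37.54
Net displacement: 66.48 east, -18.14 north. Direction back to start is (-66.48, 18.14): bearing = atan2(-66.48, 18.14) mod 360° = 285.27° ≈ 285°.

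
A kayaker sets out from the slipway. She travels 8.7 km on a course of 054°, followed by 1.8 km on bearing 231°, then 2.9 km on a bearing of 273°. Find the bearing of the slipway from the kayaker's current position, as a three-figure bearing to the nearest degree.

214°

Leg 1 (054°, 8.7 km): east 8.7 sin 54° = 7.04, north 8.7 cos 54° = 5.11
Leg 2 (231°, 1.8 km): east 1.8 sin 231° = -1.40, north 1.8 cos 231° = -1.13
Leg 3 (273°, 2.9 km): east 2.9 sin 273° = -2.90, north 2.9 cos 273° = 0.15
Net displacement: 2.74 east, 4.13 north. Direction back to start is (-2.74, -4.13): bearing = atan2(-2.74, -4.13) mod 360° = 213.58° ≈ 214°.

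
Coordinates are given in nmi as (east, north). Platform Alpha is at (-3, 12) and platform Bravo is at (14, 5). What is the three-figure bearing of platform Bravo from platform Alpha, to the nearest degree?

Δeast = 14 − -3 = 17.00; Δnorth = 5 − 12 = -7.00.
Bearing = atan2(Δeast, Δnorth) mod 360° = 112.38° ≈ 112°.

112°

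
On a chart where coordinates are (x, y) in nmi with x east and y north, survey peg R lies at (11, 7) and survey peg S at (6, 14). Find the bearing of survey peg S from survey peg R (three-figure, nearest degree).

Δeast = 6 − 11 = -5.00; Δnorth = 14 − 7 = 7.00.
Bearing = atan2(Δeast, Δnorth) mod 360° = 324.46° ≈ 324°.

324°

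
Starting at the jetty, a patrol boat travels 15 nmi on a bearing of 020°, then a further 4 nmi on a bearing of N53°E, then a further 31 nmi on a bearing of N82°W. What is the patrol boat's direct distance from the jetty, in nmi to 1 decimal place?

30.6 nmi

Leg 1 (020°, 15 nmi): east 15 sin 20° = 5.13, north 15 cos 20° = 14.10
Leg 2 (N53°E, 4 nmi): east 4 sin 53° = 3.19, north 4 cos 53° = 2.41
Leg 3 (N82°W, 31 nmi): east 31 sin 278° = -30.70, north 31 cos 278° = 4.31
Net: -22.37 east, 20.82 north. Distance = √((-22.37)² + (20.82)²) = 30.560 nmi.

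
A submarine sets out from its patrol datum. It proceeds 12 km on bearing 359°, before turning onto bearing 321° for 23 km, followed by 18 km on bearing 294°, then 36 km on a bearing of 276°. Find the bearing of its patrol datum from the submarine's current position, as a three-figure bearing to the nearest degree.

Leg 1 (359°, 12 km): east 12 sin 359° = -0.21, north 12 cos 359° = 12.00
Leg 2 (321°, 23 km): east 23 sin 321° = -14.47, north 23 cos 321° = 17.87
Leg 3 (294°, 18 km): east 18 sin 294° = -16.44, north 18 cos 294° = 7.32
Leg 4 (276°, 36 km): east 36 sin 276° = -35.80, north 36 cos 276° = 3.76
Net displacement: -66.93 east, 40.96 north. Direction back to start is (66.93, -40.96): bearing = atan2(66.93, -40.96) mod 360° = 121.46° ≈ 121°.

121°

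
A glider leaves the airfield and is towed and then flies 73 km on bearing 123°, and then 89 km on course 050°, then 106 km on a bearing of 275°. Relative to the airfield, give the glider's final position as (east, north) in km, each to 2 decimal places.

(23.80, 26.69)

Leg 1 (123°, 73 km): east 73 sin 123° = 61.22, north 73 cos 123° = -39.76
Leg 2 (050°, 89 km): east 89 sin 50° = 68.18, north 89 cos 50° = 57.21
Leg 3 (275°, 106 km): east 106 sin 275° = -105.60, north 106 cos 275° = 9.24
Summing: 23.80 km east, 26.69 km north → (23.80, 26.69).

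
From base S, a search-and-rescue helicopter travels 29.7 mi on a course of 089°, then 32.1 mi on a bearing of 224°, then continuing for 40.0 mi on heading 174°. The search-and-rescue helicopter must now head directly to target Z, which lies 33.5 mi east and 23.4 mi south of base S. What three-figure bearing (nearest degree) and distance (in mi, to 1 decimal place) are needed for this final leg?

029°, 44.7 mi

Leg 1 (089°, 29.7 mi): east 29.7 sin 89° = 29.70, north 29.7 cos 89° = 0.52
Leg 2 (224°, 32.1 mi): east 32.1 sin 224° = -22.30, north 32.1 cos 224° = -23.09
Leg 3 (174°, 40.0 mi): east 40.0 sin 174° = 4.18, north 40.0 cos 174° = -39.78
Current position: (11.58, -62.35). Target: (33.5, -23.4). Remaining: Δeast = 21.92, Δnorth = 38.95.
Bearing = atan2(21.92, 38.95) mod 360° = 29.37°; distance = √((21.92)² + (38.95)²) = 44.698 mi.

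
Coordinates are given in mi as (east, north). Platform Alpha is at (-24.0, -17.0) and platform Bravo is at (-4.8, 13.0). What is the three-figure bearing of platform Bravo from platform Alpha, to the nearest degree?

Δeast = -4.8 − -24.0 = 19.20; Δnorth = 13.0 − -17.0 = 30.00.
Bearing = atan2(Δeast, Δnorth) mod 360° = 32.62° ≈ 033°.

033°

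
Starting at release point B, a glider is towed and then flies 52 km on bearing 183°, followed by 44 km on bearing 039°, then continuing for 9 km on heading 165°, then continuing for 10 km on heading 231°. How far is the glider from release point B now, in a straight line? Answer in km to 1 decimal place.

Leg 1 (183°, 52 km): east 52 sin 183° = -2.72, north 52 cos 183° = -51.93
Leg 2 (039°, 44 km): east 44 sin 39° = 27.69, north 44 cos 39° = 34.19
Leg 3 (165°, 9 km): east 9 sin 165° = 2.33, north 9 cos 165° = -8.69
Leg 4 (231°, 10 km): east 10 sin 231° = -7.77, north 10 cos 231° = -6.29
Net: 19.53 east, -32.72 north. Distance = √((19.53)² + (-32.72)²) = 38.104 km.

38.1 km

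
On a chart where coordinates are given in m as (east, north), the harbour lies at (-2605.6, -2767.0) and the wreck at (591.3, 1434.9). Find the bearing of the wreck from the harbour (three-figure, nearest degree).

Δeast = 591.3 − -2605.6 = 3196.90; Δnorth = 1434.9 − -2767.0 = 4201.90.
Bearing = atan2(Δeast, Δnorth) mod 360° = 37.26° ≈ 037°.

037°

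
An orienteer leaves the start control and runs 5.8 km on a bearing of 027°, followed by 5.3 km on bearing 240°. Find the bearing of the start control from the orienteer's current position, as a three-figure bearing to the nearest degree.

Leg 1 (027°, 5.8 km): east 5.8 sin 27° = 2.63, north 5.8 cos 27° = 5.17
Leg 2 (240°, 5.3 km): east 5.3 sin 240° = -4.59, north 5.3 cos 240° = -2.65
Net displacement: -1.96 east, 2.52 north. Direction back to start is (1.96, -2.52): bearing = atan2(1.96, -2.52) mod 360° = 142.15° ≈ 142°.

142°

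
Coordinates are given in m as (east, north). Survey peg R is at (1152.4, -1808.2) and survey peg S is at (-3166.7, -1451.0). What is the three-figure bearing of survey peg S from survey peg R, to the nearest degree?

Δeast = -3166.7 − 1152.4 = -4319.10; Δnorth = -1451.0 − -1808.2 = 357.20.
Bearing = atan2(Δeast, Δnorth) mod 360° = 274.73° ≈ 275°.

275°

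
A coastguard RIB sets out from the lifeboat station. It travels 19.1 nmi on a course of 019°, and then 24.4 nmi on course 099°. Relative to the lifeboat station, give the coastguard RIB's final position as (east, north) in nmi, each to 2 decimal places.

Leg 1 (019°, 19.1 nmi): east 19.1 sin 19° = 6.22, north 19.1 cos 19° = 18.06
Leg 2 (099°, 24.4 nmi): east 24.4 sin 99° = 24.10, north 24.4 cos 99° = -3.82
Summing: 30.32 nmi east, 14.24 nmi north → (30.32, 14.24).

(30.32, 14.24)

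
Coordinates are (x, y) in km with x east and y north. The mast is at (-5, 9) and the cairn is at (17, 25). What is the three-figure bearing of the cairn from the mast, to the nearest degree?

Δeast = 17 − -5 = 22.00; Δnorth = 25 − 9 = 16.00.
Bearing = atan2(Δeast, Δnorth) mod 360° = 53.97° ≈ 054°.

054°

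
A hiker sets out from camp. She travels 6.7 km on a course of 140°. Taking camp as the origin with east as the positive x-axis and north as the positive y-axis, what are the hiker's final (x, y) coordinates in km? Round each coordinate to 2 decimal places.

(4.31, -5.13)

Leg 1 (140°, 6.7 km): east 6.7 sin 140° = 4.31, north 6.7 cos 140° = -5.13
Summing: 4.31 km east, -5.13 km north → (4.31, -5.13).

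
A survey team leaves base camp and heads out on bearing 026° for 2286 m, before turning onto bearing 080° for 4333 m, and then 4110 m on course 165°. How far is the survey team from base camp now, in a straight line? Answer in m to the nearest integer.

Leg 1 (026°, 2286 m): east 2286 sin 26° = 1002.12, north 2286 cos 26° = 2054.64
Leg 2 (080°, 4333 m): east 4333 sin 80° = 4267.17, north 4333 cos 80° = 752.42
Leg 3 (165°, 4110 m): east 4110 sin 165° = 1063.75, north 4110 cos 165° = -3969.96
Net: 6333.03 east, -1162.89 north. Distance = √((6333.03)² + (-1162.89)²) = 6438.917 m.

6439 m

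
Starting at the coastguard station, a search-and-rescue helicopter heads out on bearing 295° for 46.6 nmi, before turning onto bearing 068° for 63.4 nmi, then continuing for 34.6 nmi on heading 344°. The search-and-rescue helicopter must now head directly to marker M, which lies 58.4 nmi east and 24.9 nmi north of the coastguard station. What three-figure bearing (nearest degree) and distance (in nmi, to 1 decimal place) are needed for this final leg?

135°, 73.0 nmi

Leg 1 (295°, 46.6 nmi): east 46.6 sin 295° = -42.23, north 46.6 cos 295° = 19.69
Leg 2 (068°, 63.4 nmi): east 63.4 sin 68° = 58.78, north 63.4 cos 68° = 23.75
Leg 3 (344°, 34.6 nmi): east 34.6 sin 344° = -9.54, north 34.6 cos 344° = 33.26
Current position: (7.01, 76.70). Target: (58.4, 24.9). Remaining: Δeast = 51.39, Δnorth = -51.80.
Bearing = atan2(51.39, -51.80) mod 360° = 135.23°; distance = √((51.39)² + (-51.80)²) = 72.968 nmi.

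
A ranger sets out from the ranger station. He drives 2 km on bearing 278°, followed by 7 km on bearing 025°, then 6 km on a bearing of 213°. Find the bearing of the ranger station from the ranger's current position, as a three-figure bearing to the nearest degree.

Leg 1 (278°, 2 km): east 2 sin 278° = -1.98, north 2 cos 278° = 0.28
Leg 2 (025°, 7 km): east 7 sin 25° = 2.96, north 7 cos 25° = 6.34
Leg 3 (213°, 6 km): east 6 sin 213° = -3.27, north 6 cos 213° = -5.03
Net displacement: -2.29 east, 1.59 north. Direction back to start is (2.29, -1.59): bearing = atan2(2.29, -1.59) mod 360° = 124.78° ≈ 125°.

125°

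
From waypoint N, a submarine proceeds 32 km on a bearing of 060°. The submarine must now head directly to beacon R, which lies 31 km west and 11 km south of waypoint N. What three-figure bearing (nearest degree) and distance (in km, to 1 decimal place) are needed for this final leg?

Leg 1 (060°, 32 km): east 32 sin 60° = 27.71, north 32 cos 60° = 16.00
Current position: (27.71, 16.00). Target: (-31, -11). Remaining: Δeast = -58.71, Δnorth = -27.00.
Bearing = atan2(-58.71, -27.00) mod 360° = 245.30°; distance = √((-58.71)² + (-27.00)²) = 64.623 km.

245°, 64.6 km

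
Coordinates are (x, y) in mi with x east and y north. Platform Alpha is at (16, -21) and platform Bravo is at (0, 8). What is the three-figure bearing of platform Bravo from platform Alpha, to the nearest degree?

331°

Δeast = 0 − 16 = -16.00; Δnorth = 8 − -21 = 29.00.
Bearing = atan2(Δeast, Δnorth) mod 360° = 331.11° ≈ 331°.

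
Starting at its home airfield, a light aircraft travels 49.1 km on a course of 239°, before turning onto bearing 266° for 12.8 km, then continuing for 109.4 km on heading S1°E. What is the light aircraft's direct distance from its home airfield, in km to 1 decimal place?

Leg 1 (239°, 49.1 km): east 49.1 sin 239° = -42.09, north 49.1 cos 239° = -25.29
Leg 2 (266°, 12.8 km): east 12.8 sin 266° = -12.77, north 12.8 cos 266° = -0.89
Leg 3 (S1°E, 109.4 km): east 109.4 sin 179° = 1.91, north 109.4 cos 179° = -109.38
Net: -52.95 east, -135.56 north. Distance = √((-52.95)² + (-135.56)²) = 145.537 km.

145.5 km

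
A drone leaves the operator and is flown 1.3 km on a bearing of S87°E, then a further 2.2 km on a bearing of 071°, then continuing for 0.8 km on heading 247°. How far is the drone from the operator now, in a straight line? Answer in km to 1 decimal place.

2.7 km

Leg 1 (S87°E, 1.3 km): east 1.3 sin 93° = 1.30, north 1.3 cos 93° = -0.07
Leg 2 (071°, 2.2 km): east 2.2 sin 71° = 2.08, north 2.2 cos 71° = 0.72
Leg 3 (247°, 0.8 km): east 0.8 sin 247° = -0.74, north 0.8 cos 247° = -0.31
Net: 2.64 east, 0.34 north. Distance = √((2.64)² + (0.34)²) = 2.663 km.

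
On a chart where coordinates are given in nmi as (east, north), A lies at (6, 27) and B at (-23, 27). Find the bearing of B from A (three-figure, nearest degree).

270°

Δeast = -23 − 6 = -29.00; Δnorth = 27 − 27 = 0.00.
Bearing = atan2(Δeast, Δnorth) mod 360° = 270.00° ≈ 270°.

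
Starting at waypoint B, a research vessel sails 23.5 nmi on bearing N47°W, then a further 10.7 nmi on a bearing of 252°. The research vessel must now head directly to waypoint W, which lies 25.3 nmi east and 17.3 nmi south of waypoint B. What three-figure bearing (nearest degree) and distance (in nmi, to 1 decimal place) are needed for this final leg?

120°, 60.6 nmi

Leg 1 (N47°W, 23.5 nmi): east 23.5 sin 313° = -17.19, north 23.5 cos 313° = 16.03
Leg 2 (252°, 10.7 nmi): east 10.7 sin 252° = -10.18, north 10.7 cos 252° = -3.31
Current position: (-27.36, 12.72). Target: (25.3, -17.3). Remaining: Δeast = 52.66, Δnorth = -30.02.
Bearing = atan2(52.66, -30.02) mod 360° = 119.69°; distance = √((52.66)² + (-30.02)²) = 60.619 nmi.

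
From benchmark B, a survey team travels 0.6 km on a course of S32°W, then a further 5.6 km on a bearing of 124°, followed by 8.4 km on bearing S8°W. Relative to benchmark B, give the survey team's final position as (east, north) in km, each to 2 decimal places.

(3.16, -11.96)

Leg 1 (S32°W, 0.6 km): east 0.6 sin 212° = -0.32, north 0.6 cos 212° = -0.51
Leg 2 (124°, 5.6 km): east 5.6 sin 124° = 4.64, north 5.6 cos 124° = -3.13
Leg 3 (S8°W, 8.4 km): east 8.4 sin 188° = -1.17, north 8.4 cos 188° = -8.32
Summing: 3.16 km east, -11.96 km north → (3.16, -11.96).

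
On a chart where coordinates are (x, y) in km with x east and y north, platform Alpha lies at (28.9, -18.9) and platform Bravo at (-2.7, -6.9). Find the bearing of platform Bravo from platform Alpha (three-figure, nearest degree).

Δeast = -2.7 − 28.9 = -31.60; Δnorth = -6.9 − -18.9 = 12.00.
Bearing = atan2(Δeast, Δnorth) mod 360° = 290.79° ≈ 291°.

291°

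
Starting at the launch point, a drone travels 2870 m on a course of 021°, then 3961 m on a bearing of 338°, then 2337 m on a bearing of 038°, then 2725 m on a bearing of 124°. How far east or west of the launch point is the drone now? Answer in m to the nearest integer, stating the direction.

Leg 1 (021°, 2870 m): east 2870 sin 21° = 1028.52, north 2870 cos 21° = 2679.38
Leg 2 (338°, 3961 m): east 3961 sin 338° = -1483.82, north 3961 cos 338° = 3672.58
Leg 3 (038°, 2337 m): east 2337 sin 38° = 1438.80, north 2337 cos 38° = 1841.58
Leg 4 (124°, 2725 m): east 2725 sin 124° = 2259.13, north 2725 cos 124° = -1523.80
Net east component: 3242.63 m.

3243 m east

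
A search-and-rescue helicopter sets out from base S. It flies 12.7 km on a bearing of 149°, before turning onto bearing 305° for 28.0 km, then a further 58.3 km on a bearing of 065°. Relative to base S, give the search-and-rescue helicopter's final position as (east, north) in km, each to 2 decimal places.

(36.44, 29.81)

Leg 1 (149°, 12.7 km): east 12.7 sin 149° = 6.54, north 12.7 cos 149° = -10.89
Leg 2 (305°, 28.0 km): east 28.0 sin 305° = -22.94, north 28.0 cos 305° = 16.06
Leg 3 (065°, 58.3 km): east 58.3 sin 65° = 52.84, north 58.3 cos 65° = 24.64
Summing: 36.44 km east, 29.81 km north → (36.44, 29.81).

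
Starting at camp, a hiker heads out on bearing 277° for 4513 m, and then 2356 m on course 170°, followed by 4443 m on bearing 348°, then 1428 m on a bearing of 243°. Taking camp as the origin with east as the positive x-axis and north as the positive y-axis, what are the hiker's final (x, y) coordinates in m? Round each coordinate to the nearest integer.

Leg 1 (277°, 4513 m): east 4513 sin 277° = -4479.36, north 4513 cos 277° = 550.00
Leg 2 (170°, 2356 m): east 2356 sin 170° = 409.12, north 2356 cos 170° = -2320.21
Leg 3 (348°, 4443 m): east 4443 sin 348° = -923.75, north 4443 cos 348° = 4345.91
Leg 4 (243°, 1428 m): east 1428 sin 243° = -1272.36, north 1428 cos 243° = -648.30
Summing: -6266.35 m east, 1927.40 m north → (-6266, 1927).

(-6266, 1927)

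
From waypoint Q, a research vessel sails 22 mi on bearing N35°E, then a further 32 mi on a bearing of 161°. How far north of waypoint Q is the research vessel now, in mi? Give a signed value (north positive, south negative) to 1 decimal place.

Leg 1 (N35°E, 22 mi): east 22 sin 35° = 12.62, north 22 cos 35° = 18.02
Leg 2 (161°, 32 mi): east 32 sin 161° = 10.42, north 32 cos 161° = -30.26
Net north component: -12.24 mi.

-12.2 mi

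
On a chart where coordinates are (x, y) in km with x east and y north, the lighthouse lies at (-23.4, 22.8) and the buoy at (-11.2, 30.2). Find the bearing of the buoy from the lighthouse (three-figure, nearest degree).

059°

Δeast = -11.2 − -23.4 = 12.20; Δnorth = 30.2 − 22.8 = 7.40.
Bearing = atan2(Δeast, Δnorth) mod 360° = 58.76° ≈ 059°.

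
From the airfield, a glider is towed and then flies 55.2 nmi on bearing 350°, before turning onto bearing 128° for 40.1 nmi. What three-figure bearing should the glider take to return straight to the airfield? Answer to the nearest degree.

217°

Leg 1 (350°, 55.2 nmi): east 55.2 sin 350° = -9.59, north 55.2 cos 350° = 54.36
Leg 2 (128°, 40.1 nmi): east 40.1 sin 128° = 31.60, north 40.1 cos 128° = -24.69
Net displacement: 22.01 east, 29.67 north. Direction back to start is (-22.01, -29.67): bearing = atan2(-22.01, -29.67) mod 360° = 216.57° ≈ 217°.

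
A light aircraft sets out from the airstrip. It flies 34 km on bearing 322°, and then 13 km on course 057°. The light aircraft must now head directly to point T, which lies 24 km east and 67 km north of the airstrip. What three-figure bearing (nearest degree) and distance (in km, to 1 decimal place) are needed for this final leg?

046°, 47.5 km

Leg 1 (322°, 34 km): east 34 sin 322° = -20.93, north 34 cos 322° = 26.79
Leg 2 (057°, 13 km): east 13 sin 57° = 10.90, north 13 cos 57° = 7.08
Current position: (-10.03, 33.87). Target: (24, 67). Remaining: Δeast = 34.03, Δnorth = 33.13.
Bearing = atan2(34.03, 33.13) mod 360° = 45.77°; distance = √((34.03)² + (33.13)²) = 47.492 km.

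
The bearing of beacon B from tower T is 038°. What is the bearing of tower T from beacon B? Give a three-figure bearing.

Back-bearing = 038° + 180° = 218°.

218°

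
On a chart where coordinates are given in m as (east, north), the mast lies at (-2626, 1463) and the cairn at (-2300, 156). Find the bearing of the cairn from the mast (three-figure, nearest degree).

166°

Δeast = -2300 − -2626 = 326.00; Δnorth = 156 − 1463 = -1307.00.
Bearing = atan2(Δeast, Δnorth) mod 360° = 165.99° ≈ 166°.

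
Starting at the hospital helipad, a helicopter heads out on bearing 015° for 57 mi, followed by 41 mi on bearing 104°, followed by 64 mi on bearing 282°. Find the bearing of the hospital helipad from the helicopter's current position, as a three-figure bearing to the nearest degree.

Leg 1 (015°, 57 mi): east 57 sin 15° = 14.75, north 57 cos 15° = 55.06
Leg 2 (104°, 41 mi): east 41 sin 104° = 39.78, north 41 cos 104° = -9.92
Leg 3 (282°, 64 mi): east 64 sin 282° = -62.60, north 64 cos 282° = 13.31
Net displacement: -8.07 east, 58.45 north. Direction back to start is (8.07, -58.45): bearing = atan2(8.07, -58.45) mod 360° = 172.14° ≈ 172°.

172°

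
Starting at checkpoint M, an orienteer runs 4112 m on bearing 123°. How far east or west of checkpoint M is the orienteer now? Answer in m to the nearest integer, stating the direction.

3449 m east

Leg 1 (123°, 4112 m): east 4112 sin 123° = 3448.61, north 4112 cos 123° = -2239.56
Net east component: 3448.61 m.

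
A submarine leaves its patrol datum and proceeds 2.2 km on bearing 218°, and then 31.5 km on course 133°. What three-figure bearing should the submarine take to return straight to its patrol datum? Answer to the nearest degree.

Leg 1 (218°, 2.2 km): east 2.2 sin 218° = -1.35, north 2.2 cos 218° = -1.73
Leg 2 (133°, 31.5 km): east 31.5 sin 133° = 23.04, north 31.5 cos 133° = -21.48
Net displacement: 21.68 east, -23.22 north. Direction back to start is (-21.68, 23.22): bearing = atan2(-21.68, 23.22) mod 360° = 316.96° ≈ 317°.

317°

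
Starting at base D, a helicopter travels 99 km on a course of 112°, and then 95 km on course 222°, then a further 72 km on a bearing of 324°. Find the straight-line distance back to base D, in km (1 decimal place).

Leg 1 (112°, 99 km): east 99 sin 112° = 91.79, north 99 cos 112° = -37.09
Leg 2 (222°, 95 km): east 95 sin 222° = -63.57, north 95 cos 222° = -70.60
Leg 3 (324°, 72 km): east 72 sin 324° = -42.32, north 72 cos 324° = 58.25
Net: -14.10 east, -49.44 north. Distance = √((-14.10)² + (-49.44)²) = 51.406 km.

51.4 km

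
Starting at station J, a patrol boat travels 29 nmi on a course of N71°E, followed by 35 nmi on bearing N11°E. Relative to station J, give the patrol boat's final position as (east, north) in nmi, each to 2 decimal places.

(34.10, 43.80)

Leg 1 (N71°E, 29 nmi): east 29 sin 71° = 27.42, north 29 cos 71° = 9.44
Leg 2 (N11°E, 35 nmi): east 35 sin 11° = 6.68, north 35 cos 11° = 34.36
Summing: 34.10 nmi east, 43.80 nmi north → (34.10, 43.80).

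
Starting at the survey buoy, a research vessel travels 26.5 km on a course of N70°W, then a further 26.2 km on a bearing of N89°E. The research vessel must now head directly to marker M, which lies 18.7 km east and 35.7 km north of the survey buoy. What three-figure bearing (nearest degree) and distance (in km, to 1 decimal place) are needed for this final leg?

034°, 31.4 km

Leg 1 (N70°W, 26.5 km): east 26.5 sin 290° = -24.90, north 26.5 cos 290° = 9.06
Leg 2 (N89°E, 26.2 km): east 26.2 sin 89° = 26.20, north 26.2 cos 89° = 0.46
Current position: (1.29, 9.52). Target: (18.7, 35.7). Remaining: Δeast = 17.41, Δnorth = 26.18.
Bearing = atan2(17.41, 26.18) mod 360° = 33.62°; distance = √((17.41)² + (26.18)²) = 31.437 km.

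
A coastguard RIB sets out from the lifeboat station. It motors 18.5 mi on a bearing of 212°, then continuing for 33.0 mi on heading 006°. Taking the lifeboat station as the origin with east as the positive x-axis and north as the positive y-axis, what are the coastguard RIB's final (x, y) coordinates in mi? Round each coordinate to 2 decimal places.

(-6.35, 17.13)

Leg 1 (212°, 18.5 mi): east 18.5 sin 212° = -9.80, north 18.5 cos 212° = -15.69
Leg 2 (006°, 33.0 mi): east 33.0 sin 6° = 3.45, north 33.0 cos 6° = 32.82
Summing: -6.35 mi east, 17.13 mi north → (-6.35, 17.13).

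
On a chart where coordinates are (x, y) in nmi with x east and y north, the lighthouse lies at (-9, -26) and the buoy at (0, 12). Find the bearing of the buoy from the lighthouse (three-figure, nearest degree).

Δeast = 0 − -9 = 9.00; Δnorth = 12 − -26 = 38.00.
Bearing = atan2(Δeast, Δnorth) mod 360° = 13.32° ≈ 013°.

013°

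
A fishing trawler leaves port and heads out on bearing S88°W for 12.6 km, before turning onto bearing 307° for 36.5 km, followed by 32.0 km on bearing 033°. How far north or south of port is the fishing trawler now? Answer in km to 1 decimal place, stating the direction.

Leg 1 (S88°W, 12.6 km): east 12.6 sin 268° = -12.59, north 12.6 cos 268° = -0.44
Leg 2 (307°, 36.5 km): east 36.5 sin 307° = -29.15, north 36.5 cos 307° = 21.97
Leg 3 (033°, 32.0 km): east 32.0 sin 33° = 17.43, north 32.0 cos 33° = 26.84
Net north component: 48.36 km.

48.4 km north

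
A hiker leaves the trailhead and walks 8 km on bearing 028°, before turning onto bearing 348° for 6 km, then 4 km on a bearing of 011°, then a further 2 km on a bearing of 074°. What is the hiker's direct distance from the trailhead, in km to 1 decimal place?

18.2 km

Leg 1 (028°, 8 km): east 8 sin 28° = 3.76, north 8 cos 28° = 7.06
Leg 2 (348°, 6 km): east 6 sin 348° = -1.25, north 6 cos 348° = 5.87
Leg 3 (011°, 4 km): east 4 sin 11° = 0.76, north 4 cos 11° = 3.93
Leg 4 (074°, 2 km): east 2 sin 74° = 1.92, north 2 cos 74° = 0.55
Net: 5.19 east, 17.41 north. Distance = √((5.19)² + (17.41)²) = 18.169 km.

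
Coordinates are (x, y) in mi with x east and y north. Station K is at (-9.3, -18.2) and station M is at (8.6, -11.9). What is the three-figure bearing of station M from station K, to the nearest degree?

Δeast = 8.6 − -9.3 = 17.90; Δnorth = -11.9 − -18.2 = 6.30.
Bearing = atan2(Δeast, Δnorth) mod 360° = 70.61° ≈ 071°.

071°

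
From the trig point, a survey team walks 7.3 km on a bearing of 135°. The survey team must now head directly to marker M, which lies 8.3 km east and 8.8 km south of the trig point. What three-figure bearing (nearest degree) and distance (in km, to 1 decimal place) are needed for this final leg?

139°, 4.8 km

Leg 1 (135°, 7.3 km): east 7.3 sin 135° = 5.16, north 7.3 cos 135° = -5.16
Current position: (5.16, -5.16). Target: (8.3, -8.8). Remaining: Δeast = 3.14, Δnorth = -3.64.
Bearing = atan2(3.14, -3.64) mod 360° = 139.22°; distance = √((3.14)² + (-3.64)²) = 4.805 km.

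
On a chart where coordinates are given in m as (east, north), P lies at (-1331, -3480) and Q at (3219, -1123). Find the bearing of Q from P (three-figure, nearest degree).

Δeast = 3219 − -1331 = 4550.00; Δnorth = -1123 − -3480 = 2357.00.
Bearing = atan2(Δeast, Δnorth) mod 360° = 62.61° ≈ 063°.

063°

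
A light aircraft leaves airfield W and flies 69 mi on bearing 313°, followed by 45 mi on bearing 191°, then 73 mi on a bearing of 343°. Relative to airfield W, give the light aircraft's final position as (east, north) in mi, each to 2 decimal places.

Leg 1 (313°, 69 mi): east 69 sin 313° = -50.46, north 69 cos 313° = 47.06
Leg 2 (191°, 45 mi): east 45 sin 191° = -8.59, north 45 cos 191° = -44.17
Leg 3 (343°, 73 mi): east 73 sin 343° = -21.34, north 73 cos 343° = 69.81
Summing: -80.39 mi east, 72.69 mi north → (-80.39, 72.69).

(-80.39, 72.69)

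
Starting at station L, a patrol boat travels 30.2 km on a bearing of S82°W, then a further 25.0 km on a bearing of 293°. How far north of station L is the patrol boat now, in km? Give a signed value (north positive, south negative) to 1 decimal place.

Leg 1 (S82°W, 30.2 km): east 30.2 sin 262° = -29.91, north 30.2 cos 262° = -4.20
Leg 2 (293°, 25.0 km): east 25.0 sin 293° = -23.01, north 25.0 cos 293° = 9.77
Net north component: 5.57 km.

5.6 km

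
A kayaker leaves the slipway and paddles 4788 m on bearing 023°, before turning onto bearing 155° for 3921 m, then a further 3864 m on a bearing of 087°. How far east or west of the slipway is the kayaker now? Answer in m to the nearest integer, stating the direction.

Leg 1 (023°, 4788 m): east 4788 sin 23° = 1870.82, north 4788 cos 23° = 4407.38
Leg 2 (155°, 3921 m): east 3921 sin 155° = 1657.09, north 3921 cos 155° = -3553.63
Leg 3 (087°, 3864 m): east 3864 sin 87° = 3858.70, north 3864 cos 87° = 202.23
Net east component: 7386.61 m.

7387 m east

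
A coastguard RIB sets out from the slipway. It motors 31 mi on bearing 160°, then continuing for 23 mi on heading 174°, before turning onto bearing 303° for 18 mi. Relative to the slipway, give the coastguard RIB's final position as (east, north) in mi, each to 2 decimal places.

(-2.09, -42.20)

Leg 1 (160°, 31 mi): east 31 sin 160° = 10.60, north 31 cos 160° = -29.13
Leg 2 (174°, 23 mi): east 23 sin 174° = 2.40, north 23 cos 174° = -22.87
Leg 3 (303°, 18 mi): east 18 sin 303° = -15.10, north 18 cos 303° = 9.80
Summing: -2.09 mi east, -42.20 mi north → (-2.09, -42.20).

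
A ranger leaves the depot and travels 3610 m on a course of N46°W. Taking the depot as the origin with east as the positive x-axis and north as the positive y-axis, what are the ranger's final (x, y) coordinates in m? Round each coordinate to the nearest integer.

Leg 1 (N46°W, 3610 m): east 3610 sin 314° = -2596.82, north 3610 cos 314° = 2507.72
Summing: -2596.82 m east, 2507.72 m north → (-2597, 2508).

(-2597, 2508)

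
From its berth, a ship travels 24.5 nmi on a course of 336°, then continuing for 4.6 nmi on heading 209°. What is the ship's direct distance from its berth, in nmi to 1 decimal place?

Leg 1 (336°, 24.5 nmi): east 24.5 sin 336° = -9.97, north 24.5 cos 336° = 22.38
Leg 2 (209°, 4.6 nmi): east 4.6 sin 209° = -2.23, north 4.6 cos 209° = -4.02
Net: -12.20 east, 18.36 north. Distance = √((-12.20)² + (18.36)²) = 22.040 nmi.

22.0 nmi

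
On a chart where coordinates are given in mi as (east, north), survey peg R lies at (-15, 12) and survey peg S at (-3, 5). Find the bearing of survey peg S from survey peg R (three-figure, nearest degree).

120°

Δeast = -3 − -15 = 12.00; Δnorth = 5 − 12 = -7.00.
Bearing = atan2(Δeast, Δnorth) mod 360° = 120.26° ≈ 120°.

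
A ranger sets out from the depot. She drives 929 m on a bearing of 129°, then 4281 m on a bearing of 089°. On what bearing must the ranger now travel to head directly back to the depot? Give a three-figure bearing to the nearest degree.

276°

Leg 1 (129°, 929 m): east 929 sin 129° = 721.97, north 929 cos 129° = -584.64
Leg 2 (089°, 4281 m): east 4281 sin 89° = 4280.35, north 4281 cos 89° = 74.71
Net displacement: 5002.32 east, -509.92 north. Direction back to start is (-5002.32, 509.92): bearing = atan2(-5002.32, 509.92) mod 360° = 275.82° ≈ 276°.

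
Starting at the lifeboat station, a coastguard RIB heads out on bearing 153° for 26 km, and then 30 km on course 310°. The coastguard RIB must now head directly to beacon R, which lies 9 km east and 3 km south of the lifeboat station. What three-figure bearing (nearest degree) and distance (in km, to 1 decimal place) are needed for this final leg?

087°, 20.2 km

Leg 1 (153°, 26 km): east 26 sin 153° = 11.80, north 26 cos 153° = -23.17
Leg 2 (310°, 30 km): east 30 sin 310° = -22.98, north 30 cos 310° = 19.28
Current position: (-11.18, -3.88). Target: (9, -3). Remaining: Δeast = 20.18, Δnorth = 0.88.
Bearing = atan2(20.18, 0.88) mod 360° = 87.50°; distance = √((20.18)² + (0.88)²) = 20.197 km.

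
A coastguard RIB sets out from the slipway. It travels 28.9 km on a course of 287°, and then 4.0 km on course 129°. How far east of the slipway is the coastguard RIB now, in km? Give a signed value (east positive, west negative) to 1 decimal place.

-24.5 km

Leg 1 (287°, 28.9 km): east 28.9 sin 287° = -27.64, north 28.9 cos 287° = 8.45
Leg 2 (129°, 4.0 km): east 4.0 sin 129° = 3.11, north 4.0 cos 129° = -2.52
Net east component: -24.53 km.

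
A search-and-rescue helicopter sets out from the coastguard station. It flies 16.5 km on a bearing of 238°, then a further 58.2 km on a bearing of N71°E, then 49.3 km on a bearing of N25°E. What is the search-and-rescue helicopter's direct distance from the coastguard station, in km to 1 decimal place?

Leg 1 (238°, 16.5 km): east 16.5 sin 238° = -13.99, north 16.5 cos 238° = -8.74
Leg 2 (N71°E, 58.2 km): east 58.2 sin 71° = 55.03, north 58.2 cos 71° = 18.95
Leg 3 (N25°E, 49.3 km): east 49.3 sin 25° = 20.84, north 49.3 cos 25° = 44.68
Net: 61.87 east, 54.89 north. Distance = √((61.87)² + (54.89)²) = 82.707 km.

82.7 km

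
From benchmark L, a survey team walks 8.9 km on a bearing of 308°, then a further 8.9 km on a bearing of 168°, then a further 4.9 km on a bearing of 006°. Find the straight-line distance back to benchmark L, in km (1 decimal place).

4.9 km

Leg 1 (308°, 8.9 km): east 8.9 sin 308° = -7.01, north 8.9 cos 308° = 5.48
Leg 2 (168°, 8.9 km): east 8.9 sin 168° = 1.85, north 8.9 cos 168° = -8.71
Leg 3 (006°, 4.9 km): east 4.9 sin 6° = 0.51, north 4.9 cos 6° = 4.87
Net: -4.65 east, 1.65 north. Distance = √((-4.65)² + (1.65)²) = 4.934 km.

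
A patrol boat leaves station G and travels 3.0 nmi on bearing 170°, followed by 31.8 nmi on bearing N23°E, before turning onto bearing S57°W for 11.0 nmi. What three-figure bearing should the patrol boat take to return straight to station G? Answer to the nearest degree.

Leg 1 (170°, 3.0 nmi): east 3.0 sin 170° = 0.52, north 3.0 cos 170° = -2.95
Leg 2 (N23°E, 31.8 nmi): east 31.8 sin 23° = 12.43, north 31.8 cos 23° = 29.27
Leg 3 (S57°W, 11.0 nmi): east 11.0 sin 237° = -9.23, north 11.0 cos 237° = -5.99
Net displacement: 3.72 east, 20.33 north. Direction back to start is (-3.72, -20.33): bearing = atan2(-3.72, -20.33) mod 360° = 190.37° ≈ 190°.

190°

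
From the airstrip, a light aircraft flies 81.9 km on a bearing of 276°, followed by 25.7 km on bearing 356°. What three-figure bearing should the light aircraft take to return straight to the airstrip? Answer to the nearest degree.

112°

Leg 1 (276°, 81.9 km): east 81.9 sin 276° = -81.45, north 81.9 cos 276° = 8.56
Leg 2 (356°, 25.7 km): east 25.7 sin 356° = -1.79, north 25.7 cos 356° = 25.64
Net displacement: -83.24 east, 34.20 north. Direction back to start is (83.24, -34.20): bearing = atan2(83.24, -34.20) mod 360° = 112.33° ≈ 112°.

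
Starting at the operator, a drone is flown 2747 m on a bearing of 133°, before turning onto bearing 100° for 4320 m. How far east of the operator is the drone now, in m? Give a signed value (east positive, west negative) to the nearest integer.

Leg 1 (133°, 2747 m): east 2747 sin 133° = 2009.03, north 2747 cos 133° = -1873.45
Leg 2 (100°, 4320 m): east 4320 sin 100° = 4254.37, north 4320 cos 100° = -750.16
Net east component: 6263.40 m.

6263 m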